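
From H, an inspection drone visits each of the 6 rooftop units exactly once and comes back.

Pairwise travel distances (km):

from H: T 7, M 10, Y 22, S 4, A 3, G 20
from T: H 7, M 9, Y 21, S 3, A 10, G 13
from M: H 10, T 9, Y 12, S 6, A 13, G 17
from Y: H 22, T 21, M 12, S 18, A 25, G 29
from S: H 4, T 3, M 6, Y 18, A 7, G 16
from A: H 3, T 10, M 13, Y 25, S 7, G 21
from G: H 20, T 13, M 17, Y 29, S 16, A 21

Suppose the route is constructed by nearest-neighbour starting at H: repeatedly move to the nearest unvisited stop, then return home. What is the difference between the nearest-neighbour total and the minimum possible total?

The nearest-neighbour route is 6 km longer than optimal.

H: A=3, S=4, T=7, M=10, G=20, Y=22 ⇒ A
A: S=7, T=10, M=13, G=21, Y=25 ⇒ S
S: T=3, M=6, G=16, Y=18 ⇒ T
T: M=9, G=13, Y=21 ⇒ M
M: Y=12, G=17 ⇒ Y
Y: G=29 ⇒ G
NN route H → A → S → T → M → Y → G → H costs 83.
Optimal: H → T → G → M → Y → S → A → H costs 77 (by enumerating all 360 distinct tours).
Excess = 83 − 77 = 6.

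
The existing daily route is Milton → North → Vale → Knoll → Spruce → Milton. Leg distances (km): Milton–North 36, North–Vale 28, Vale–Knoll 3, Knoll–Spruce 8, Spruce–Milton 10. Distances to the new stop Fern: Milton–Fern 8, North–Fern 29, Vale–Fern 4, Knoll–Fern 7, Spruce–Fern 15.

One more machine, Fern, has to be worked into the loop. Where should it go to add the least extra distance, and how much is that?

Adding 1 km by placing Fern on the Milton–North leg.

Insertion cost between consecutive stops i–j is d(i,Fern) + d(Fern,j) − d(i,j):
  between Milton and North: 8 + 29 − 36 = 1
  between North and Vale: 29 + 4 − 28 = 5
  between Vale and Knoll: 4 + 7 − 3 = 8
  between Knoll and Spruce: 7 + 15 − 8 = 14
  between Spruce and Milton: 15 + 8 − 10 = 13
Cheapest insertion is between Milton and North, adding 1.
New total = 85 + 1 = 86.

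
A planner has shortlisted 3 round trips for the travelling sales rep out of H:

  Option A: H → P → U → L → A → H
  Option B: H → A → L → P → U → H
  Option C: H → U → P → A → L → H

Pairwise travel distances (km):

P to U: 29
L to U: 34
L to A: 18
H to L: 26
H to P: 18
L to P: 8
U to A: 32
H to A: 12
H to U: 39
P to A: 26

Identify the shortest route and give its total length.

Shortest is Option B, total 106 km.

Option A: 18 + 29 + 34 + 18 + 12 = 111
Option B: 12 + 18 + 8 + 29 + 39 = 106
Option C: 39 + 29 + 26 + 18 + 26 = 138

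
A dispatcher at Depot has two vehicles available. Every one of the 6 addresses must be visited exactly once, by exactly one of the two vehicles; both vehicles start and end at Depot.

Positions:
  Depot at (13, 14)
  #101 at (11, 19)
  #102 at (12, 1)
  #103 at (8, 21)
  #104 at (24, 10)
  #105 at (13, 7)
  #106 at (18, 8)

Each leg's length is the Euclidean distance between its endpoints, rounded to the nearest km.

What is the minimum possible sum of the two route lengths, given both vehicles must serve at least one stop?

Minimum combined distance: 58 km.

Try each way of splitting the stops between the two vehicles (each non-empty) and, for each split, find the best tour for each vehicle:
  {#101} + {#102, #103, #104, #105, #106}: 10 + 56 = 66
  {#102} + {#101, #103, #104, #105, #106}: 26 + 46 = 72
  {#101, #102} + {#103, #104, #105, #106}: 36 + 46 = 82
  {#103} + {#101, #102, #104, #105, #106}: 18 + 49 = 67
  {#101, #103} + {#102, #104, #105, #106}: 18 + 40 = 58
  {#102, #103} + {#101, #104, #105, #106}: 42 + 39 = 81
  … (31 splits in total)
Best: vehicle 1 Depot → #101 → #103 → Depot = 18; vehicle 2 Depot → #104 → #106 → #102 → #105 → Depot = 40; combined 58.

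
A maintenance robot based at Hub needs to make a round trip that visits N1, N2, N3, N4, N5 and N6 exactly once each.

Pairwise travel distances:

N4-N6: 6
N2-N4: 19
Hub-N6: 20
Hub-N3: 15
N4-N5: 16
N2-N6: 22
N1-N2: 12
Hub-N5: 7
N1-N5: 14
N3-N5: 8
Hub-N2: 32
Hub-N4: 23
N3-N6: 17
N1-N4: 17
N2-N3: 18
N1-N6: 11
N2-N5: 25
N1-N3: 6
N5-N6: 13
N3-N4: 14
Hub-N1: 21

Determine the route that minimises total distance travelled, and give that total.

78 — the shortest possible round trip.

There are 360 distinct closed tours to check (reversals are equivalent).
Hub - N1 - N2 - N3 - N4 - N5 - N6 - Hub: 21+12+18+14+16+13+20 = 114
Hub - N1 - N2 - N3 - N4 - N6 - N5 - Hub: 21+12+18+14+6+13+7 = 91
Hub - N1 - N2 - N3 - N5 - N4 - N6 - Hub: 21+12+18+8+16+6+20 = 101
Hub - N1 - N2 - N3 - N5 - N6 - N4 - Hub: 21+12+18+8+13+6+23 = 101
Hub - N1 - N2 - N3 - N6 - N4 - N5 - Hub: 21+12+18+17+6+16+7 = 97
Hub - N1 - N2 - N3 - N6 - N5 - N4 - Hub: 21+12+18+17+13+16+23 = 120
Hub - N1 - N2 - N4 - N3 - N5 - N6 - Hub: 21+12+19+14+8+13+20 = 107
Hub - N1 - N2 - N4 - N3 - N6 - N5 - Hub: 21+12+19+14+17+13+7 = 103
… (352 more)
Hub - N3 - N1 - N2 - N4 - N6 - N5 - Hub: 15+6+12+19+6+13+7 = 78  ← best
The minimum is 78.
One optimal route: Hub → N3 → N1 → N2 → N4 → N6 → N5 → Hub (or its reverse).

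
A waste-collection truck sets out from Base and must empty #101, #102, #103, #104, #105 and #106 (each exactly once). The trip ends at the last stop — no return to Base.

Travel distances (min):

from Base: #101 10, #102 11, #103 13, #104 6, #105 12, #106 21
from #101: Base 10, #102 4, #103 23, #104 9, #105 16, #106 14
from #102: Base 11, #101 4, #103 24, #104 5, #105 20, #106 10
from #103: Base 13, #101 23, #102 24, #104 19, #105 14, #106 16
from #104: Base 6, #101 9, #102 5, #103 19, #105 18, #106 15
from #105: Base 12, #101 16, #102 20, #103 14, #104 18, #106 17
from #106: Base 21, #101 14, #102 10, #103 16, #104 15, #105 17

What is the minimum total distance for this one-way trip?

Minimum one-way distance = 59 min.

There are 6! = 720 possible orderings.
Base→#101→#102→#103→#104→#105→#106: 10+4+24+19+18+17 = 92
Base→#101→#102→#103→#104→#106→#105: 10+4+24+19+15+17 = 89
Base→#101→#102→#103→#105→#104→#106: 10+4+24+14+18+15 = 85
Base→#101→#102→#103→#105→#106→#104: 10+4+24+14+17+15 = 84
Base→#101→#102→#103→#106→#104→#105: 10+4+24+16+15+18 = 87
Base→#101→#102→#103→#106→#105→#104: 10+4+24+16+17+18 = 89
Base→#101→#102→#104→#103→#105→#106: 10+4+5+19+14+17 = 69
Base→#101→#102→#104→#103→#106→#105: 10+4+5+19+16+17 = 71
… (712 more)
Base→#104→#101→#102→#106→#103→#105: 6+9+4+10+16+14 = 59  ← best
The minimum is 59.
One shortest path: Base → #104 → #101 → #102 → #106 → #103 → #105.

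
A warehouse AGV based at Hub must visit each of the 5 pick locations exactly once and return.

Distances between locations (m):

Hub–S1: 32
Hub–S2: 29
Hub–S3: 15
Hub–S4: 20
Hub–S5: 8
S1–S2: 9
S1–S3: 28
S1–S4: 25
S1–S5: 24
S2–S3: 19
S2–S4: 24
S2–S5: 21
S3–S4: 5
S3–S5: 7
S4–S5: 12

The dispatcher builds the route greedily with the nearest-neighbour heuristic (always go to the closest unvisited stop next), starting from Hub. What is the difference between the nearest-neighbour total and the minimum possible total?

The nearest-neighbour route is 2 m longer than optimal.

From Hub: S5=8, S3=15, S4=20, S2=29, S1=32 → choose S5 (8).
From S5: S3=7, S4=12, S2=21, S1=24 → choose S3 (7).
From S3: S4=5, S2=19, S1=28 → choose S4 (5).
From S4: S2=24, S1=25 → choose S2 (24).
From S2: S1=9 → choose S1 (9).
NN route Hub → S5 → S3 → S4 → S2 → S1 → Hub costs 85.
Optimal: Hub → S2 → S1 → S4 → S3 → S5 → Hub costs 83 (by enumerating all 60 distinct tours).
Excess = 85 − 83 = 2.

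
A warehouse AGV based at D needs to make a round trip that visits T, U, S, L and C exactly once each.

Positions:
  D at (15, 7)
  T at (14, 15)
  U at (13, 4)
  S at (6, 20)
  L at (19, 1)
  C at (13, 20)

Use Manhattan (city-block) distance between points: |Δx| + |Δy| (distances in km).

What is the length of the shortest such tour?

Shortest round trip = 64 km.

With 5 stops there are 5!/2 = 60 distinct round trips (a route and its reverse cost the same).
D-T-U-S-L-C-D: 9+12+23+32+25+15 = 116
D-T-U-S-C-L-D: 9+12+23+7+25+10 = 86
D-T-U-L-S-C-D: 9+12+9+32+7+15 = 84
D-T-U-L-C-S-D: 9+12+9+25+7+22 = 84
D-T-U-C-S-L-D: 9+12+16+7+32+10 = 86
D-T-U-C-L-S-D: 9+12+16+25+32+22 = 116
D-T-S-U-L-C-D: 9+13+23+9+25+15 = 94
D-T-S-U-C-L-D: 9+13+23+16+25+10 = 96
D-T-S-L-U-C-D: 9+13+32+9+16+15 = 94
D-T-S-L-C-U-D: 9+13+32+25+16+5 = 100
D-T-S-C-U-L-D: 9+13+7+16+9+10 = 64
D-T-S-C-L-U-D: 9+13+7+25+9+5 = 68
D-T-L-U-S-C-D: 9+19+9+23+7+15 = 82
D-T-L-U-C-S-D: 9+19+9+16+7+22 = 82
… (46 more)
The minimum is 64.
One optimal route: D → T → S → C → U → L → D (or its reverse).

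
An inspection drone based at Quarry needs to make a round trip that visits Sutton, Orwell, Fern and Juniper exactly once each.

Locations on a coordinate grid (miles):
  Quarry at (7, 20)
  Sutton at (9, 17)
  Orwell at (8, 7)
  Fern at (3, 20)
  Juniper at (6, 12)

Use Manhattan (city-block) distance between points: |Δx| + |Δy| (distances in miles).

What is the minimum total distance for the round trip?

Shortest round trip = 38 miles.

With 4 stops there are 4!/2 = 12 distinct round trips (a route and its reverse cost the same).
Quarry - Sutton - Orwell - Fern - Juniper - Quarry: 5+11+18+11+9 = 54
Quarry - Sutton - Orwell - Juniper - Fern - Quarry: 5+11+7+11+4 = 38
Quarry - Sutton - Fern - Orwell - Juniper - Quarry: 5+9+18+7+9 = 48
Quarry - Sutton - Fern - Juniper - Orwell - Quarry: 5+9+11+7+14 = 46
Quarry - Sutton - Juniper - Orwell - Fern - Quarry: 5+8+7+18+4 = 42
Quarry - Sutton - Juniper - Fern - Orwell - Quarry: 5+8+11+18+14 = 56
Quarry - Orwell - Sutton - Fern - Juniper - Quarry: 14+11+9+11+9 = 54
Quarry - Orwell - Sutton - Juniper - Fern - Quarry: 14+11+8+11+4 = 48
Quarry - Orwell - Fern - Sutton - Juniper - Quarry: 14+18+9+8+9 = 58
Quarry - Orwell - Juniper - Sutton - Fern - Quarry: 14+7+8+9+4 = 42
Quarry - Fern - Sutton - Orwell - Juniper - Quarry: 4+9+11+7+9 = 40
Quarry - Fern - Orwell - Sutton - Juniper - Quarry: 4+18+11+8+9 = 50
The minimum is 38.
One optimal route: Quarry → Sutton → Orwell → Juniper → Fern → Quarry (or its reverse).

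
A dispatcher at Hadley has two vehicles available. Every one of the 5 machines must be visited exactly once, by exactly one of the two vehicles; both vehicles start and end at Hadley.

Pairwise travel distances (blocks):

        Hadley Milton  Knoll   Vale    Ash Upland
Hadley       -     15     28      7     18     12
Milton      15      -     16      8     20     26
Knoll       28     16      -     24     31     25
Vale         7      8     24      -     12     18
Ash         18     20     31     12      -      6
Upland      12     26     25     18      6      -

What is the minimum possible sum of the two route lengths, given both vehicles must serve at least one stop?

Check every non-empty split of the stops between the two vehicles; for each half take its own optimal tour:
  {Milton} + {Knoll, Vale, Ash, Upland}: 30 + 78 = 108
  {Knoll} + {Milton, Vale, Ash, Upland}: 56 + 53 = 109
  {Milton, Knoll} + {Vale, Ash, Upland}: 59 + 37 = 96
  {Vale} + {Milton, Knoll, Ash, Upland}: 14 + 80 = 94
  {Milton, Vale} + {Knoll, Ash, Upland}: 30 + 77 = 107
  {Knoll, Vale} + {Milton, Ash, Upland}: 59 + 53 = 112
  … (15 splits in total)
Best: vehicle 1 Hadley → Vale → Hadley = 14; vehicle 2 Hadley → Milton → Knoll → Ash → Upland → Hadley = 80; combined 94.

Minimum combined distance: 94 blocks.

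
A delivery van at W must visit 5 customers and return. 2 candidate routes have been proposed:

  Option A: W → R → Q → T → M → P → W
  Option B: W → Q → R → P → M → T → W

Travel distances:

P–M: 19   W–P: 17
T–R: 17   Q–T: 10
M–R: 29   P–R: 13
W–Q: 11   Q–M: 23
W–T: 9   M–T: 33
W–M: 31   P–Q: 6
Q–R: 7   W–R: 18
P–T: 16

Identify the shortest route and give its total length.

Shortest is Option B, total 92.

Option A: 18 + 7 + 10 + 33 + 19 + 17 = 104
Option B: 11 + 7 + 13 + 19 + 33 + 9 = 92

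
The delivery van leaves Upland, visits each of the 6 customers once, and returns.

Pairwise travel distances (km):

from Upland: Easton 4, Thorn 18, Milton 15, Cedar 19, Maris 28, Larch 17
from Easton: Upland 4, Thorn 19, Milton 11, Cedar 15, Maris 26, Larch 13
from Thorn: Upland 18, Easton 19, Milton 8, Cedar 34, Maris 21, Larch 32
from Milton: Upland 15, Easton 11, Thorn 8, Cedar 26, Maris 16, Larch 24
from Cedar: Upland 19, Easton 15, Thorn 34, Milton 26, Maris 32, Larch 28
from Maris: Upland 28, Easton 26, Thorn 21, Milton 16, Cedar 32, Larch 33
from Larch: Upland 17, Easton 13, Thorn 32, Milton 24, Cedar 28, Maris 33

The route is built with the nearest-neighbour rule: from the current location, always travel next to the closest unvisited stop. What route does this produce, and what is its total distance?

Total distance 121 km via the nearest-neighbour route Upland → Easton → Milton → Thorn → Maris → Cedar → Larch → Upland.

From Upland: distances to unvisited — Easton=4, Milton=15, Larch=17, Thorn=18, Cedar=19, Maris=28. Nearest is Easton (4).
From Easton: distances to unvisited — Milton=11, Larch=13, Cedar=15, Thorn=19, Maris=26. Nearest is Milton (11).
From Milton: distances to unvisited — Thorn=8, Maris=16, Larch=24, Cedar=26. Nearest is Thorn (8).
From Thorn: distances to unvisited — Maris=21, Larch=32, Cedar=34. Nearest is Maris (21).
From Maris: distances to unvisited — Cedar=32, Larch=33. Nearest is Cedar (32).
From Cedar: distances to unvisited — Larch=28. Nearest is Larch (28).
Return Larch→Upland: 17.
Total = 4 + 11 + 8 + 21 + 32 + 28 + 17 = 121.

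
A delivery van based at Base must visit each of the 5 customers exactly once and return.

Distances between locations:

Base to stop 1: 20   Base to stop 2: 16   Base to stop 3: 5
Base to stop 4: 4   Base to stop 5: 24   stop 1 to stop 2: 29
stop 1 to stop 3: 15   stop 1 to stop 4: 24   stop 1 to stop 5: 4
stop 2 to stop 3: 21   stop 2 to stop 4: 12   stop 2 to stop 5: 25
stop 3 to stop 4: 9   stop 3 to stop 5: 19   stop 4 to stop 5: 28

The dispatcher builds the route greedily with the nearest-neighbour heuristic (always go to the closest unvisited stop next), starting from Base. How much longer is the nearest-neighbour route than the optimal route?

From Base: stop 4=4, stop 3=5, stop 2=16, stop 1=20, stop 5=24 → choose stop 4 (4).
From stop 4: stop 3=9, stop 2=12, stop 1=24, stop 5=28 → choose stop 3 (9).
From stop 3: stop 1=15, stop 5=19, stop 2=21 → choose stop 1 (15).
From stop 1: stop 5=4, stop 2=29 → choose stop 5 (4).
From stop 5: stop 2=25 → choose stop 2 (25).
NN route Base → stop 4 → stop 3 → stop 1 → stop 5 → stop 2 → Base costs 73.
Optimal: Base → stop 3 → stop 1 → stop 5 → stop 2 → stop 4 → Base costs 65 (by enumerating all 60 distinct tours).
Excess = 73 − 65 = 8.

The nearest-neighbour route is 8 longer than optimal.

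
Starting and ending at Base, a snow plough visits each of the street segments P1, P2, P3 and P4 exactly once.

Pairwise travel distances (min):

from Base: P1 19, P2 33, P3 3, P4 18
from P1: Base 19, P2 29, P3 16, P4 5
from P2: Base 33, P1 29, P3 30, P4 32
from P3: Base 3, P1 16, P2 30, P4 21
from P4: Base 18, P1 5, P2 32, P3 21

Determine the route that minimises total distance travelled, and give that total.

There are 12 distinct closed tours to check (reversals are equivalent).
Base → P1 → P2 → P3 → P4 → Base: 19+29+30+21+18 = 117
Base → P1 → P2 → P4 → P3 → Base: 19+29+32+21+3 = 104
Base → P1 → P3 → P2 → P4 → Base: 19+16+30+32+18 = 115
Base → P1 → P3 → P4 → P2 → Base: 19+16+21+32+33 = 121
Base → P1 → P4 → P2 → P3 → Base: 19+5+32+30+3 = 89
Base → P1 → P4 → P3 → P2 → Base: 19+5+21+30+33 = 108
Base → P2 → P1 → P3 → P4 → Base: 33+29+16+21+18 = 117
Base → P2 → P1 → P4 → P3 → Base: 33+29+5+21+3 = 91
Base → P2 → P3 → P1 → P4 → Base: 33+30+16+5+18 = 102
Base → P2 → P4 → P1 → P3 → Base: 33+32+5+16+3 = 89
Base → P3 → P1 → P2 → P4 → Base: 3+16+29+32+18 = 98
Base → P3 → P2 → P1 → P4 → Base: 3+30+29+5+18 = 85
The minimum is 85.
One optimal route: Base → P3 → P2 → P1 → P4 → Base (or its reverse).

Shortest round trip = 85 min.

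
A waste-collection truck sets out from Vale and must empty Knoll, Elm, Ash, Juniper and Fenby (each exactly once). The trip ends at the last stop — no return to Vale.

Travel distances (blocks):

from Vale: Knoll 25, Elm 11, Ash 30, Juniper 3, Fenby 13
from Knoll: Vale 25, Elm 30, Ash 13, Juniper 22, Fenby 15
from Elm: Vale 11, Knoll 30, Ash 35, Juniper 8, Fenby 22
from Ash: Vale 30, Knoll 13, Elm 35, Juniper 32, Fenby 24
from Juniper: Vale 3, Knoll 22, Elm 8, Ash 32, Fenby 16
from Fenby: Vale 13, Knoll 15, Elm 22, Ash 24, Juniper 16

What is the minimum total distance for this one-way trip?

Shortest open route: 61 blocks.

There are 5! = 120 possible orderings.
Vale - Knoll - Elm - Ash - Juniper - Fenby: 25+30+35+32+16 = 138
Vale - Knoll - Elm - Ash - Fenby - Juniper: 25+30+35+24+16 = 130
Vale - Knoll - Elm - Juniper - Ash - Fenby: 25+30+8+32+24 = 119
Vale - Knoll - Elm - Juniper - Fenby - Ash: 25+30+8+16+24 = 103
Vale - Knoll - Elm - Fenby - Ash - Juniper: 25+30+22+24+32 = 133
Vale - Knoll - Elm - Fenby - Juniper - Ash: 25+30+22+16+32 = 125
Vale - Knoll - Ash - Elm - Juniper - Fenby: 25+13+35+8+16 = 97
Vale - Knoll - Ash - Elm - Fenby - Juniper: 25+13+35+22+16 = 111
Vale - Knoll - Ash - Juniper - Elm - Fenby: 25+13+32+8+22 = 100
Vale - Knoll - Ash - Juniper - Fenby - Elm: 25+13+32+16+22 = 108
Vale - Knoll - Ash - Fenby - Elm - Juniper: 25+13+24+22+8 = 92
Vale - Knoll - Ash - Fenby - Juniper - Elm: 25+13+24+16+8 = 86
Vale - Knoll - Juniper - Elm - Ash - Fenby: 25+22+8+35+24 = 114
Vale - Knoll - Juniper - Elm - Fenby - Ash: 25+22+8+22+24 = 101
… (106 more)
Vale - Juniper - Elm - Fenby - Knoll - Ash: 3+8+22+15+13 = 61  ← best
The minimum is 61.
One shortest path: Vale → Juniper → Elm → Fenby → Knoll → Ash.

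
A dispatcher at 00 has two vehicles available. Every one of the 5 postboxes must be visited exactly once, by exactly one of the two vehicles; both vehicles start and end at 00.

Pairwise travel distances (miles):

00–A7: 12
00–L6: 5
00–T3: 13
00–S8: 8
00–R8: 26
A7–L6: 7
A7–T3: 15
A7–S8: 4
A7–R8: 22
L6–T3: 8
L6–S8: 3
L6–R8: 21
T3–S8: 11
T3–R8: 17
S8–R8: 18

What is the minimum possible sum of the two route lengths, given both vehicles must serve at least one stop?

Minimum combined distance: 74 miles.

Check every non-empty split of the stops between the two vehicles; for each half take its own optimal tour:
  {A7} + {L6, T3, S8, R8}: 24 + 56 = 80
  {L6} + {A7, T3, S8, R8}: 10 + 64 = 74
  {A7, L6} + {T3, S8, R8}: 24 + 56 = 80
  {T3} + {A7, L6, S8, R8}: 26 + 60 = 86
  {A7, T3} + {L6, S8, R8}: 40 + 52 = 92
  {L6, T3} + {A7, S8, R8}: 26 + 60 = 86
  … (15 splits in total)
Best: vehicle 1 00 → L6 → 00 = 10; vehicle 2 00 → A7 → S8 → R8 → T3 → 00 = 64; combined 74.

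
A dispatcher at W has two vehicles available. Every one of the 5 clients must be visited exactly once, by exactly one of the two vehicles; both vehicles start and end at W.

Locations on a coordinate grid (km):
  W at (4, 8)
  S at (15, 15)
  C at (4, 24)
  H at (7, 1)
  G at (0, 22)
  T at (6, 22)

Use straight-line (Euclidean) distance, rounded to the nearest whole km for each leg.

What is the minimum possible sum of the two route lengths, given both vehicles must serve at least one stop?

There are 2^4 − 1 = 15 ways to divide the 5 stops into two non-empty groups. For each, the best each vehicle can do is its own shortest tour through its group:
  {S} + {C, H, G, T}: 26 + 51 = 77
  {C} + {S, H, G, T}: 32 + 56 = 88
  {S, C} + {H, G, T}: 43 + 50 = 93
  {H} + {S, C, G, T}: 16 + 46 = 62
  {S, H} + {C, G, T}: 37 + 36 = 73
  {C, H} + {S, G, T}: 47 + 45 = 92
  … (15 splits in total)
Best: vehicle 1 W → H → W = 16; vehicle 2 W → S → T → C → G → W = 46; combined 62.

62 km — the smallest possible combined total.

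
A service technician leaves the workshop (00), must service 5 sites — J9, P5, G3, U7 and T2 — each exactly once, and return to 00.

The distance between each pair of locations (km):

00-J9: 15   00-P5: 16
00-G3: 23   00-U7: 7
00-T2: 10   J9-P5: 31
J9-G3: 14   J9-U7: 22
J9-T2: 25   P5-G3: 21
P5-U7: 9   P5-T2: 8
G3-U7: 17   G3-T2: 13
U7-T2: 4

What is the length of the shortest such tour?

There are 60 distinct closed tours to check (reversals are equivalent).
00 → J9 → P5 → G3 → U7 → T2 → 00: 15+31+21+17+4+10 = 98
00 → J9 → P5 → G3 → T2 → U7 → 00: 15+31+21+13+4+7 = 91
00 → J9 → P5 → U7 → G3 → T2 → 00: 15+31+9+17+13+10 = 95
00 → J9 → P5 → U7 → T2 → G3 → 00: 15+31+9+4+13+23 = 95
00 → J9 → P5 → T2 → G3 → U7 → 00: 15+31+8+13+17+7 = 91
00 → J9 → P5 → T2 → U7 → G3 → 00: 15+31+8+4+17+23 = 98
00 → J9 → G3 → P5 → U7 → T2 → 00: 15+14+21+9+4+10 = 73
00 → J9 → G3 → P5 → T2 → U7 → 00: 15+14+21+8+4+7 = 69
00 → J9 → G3 → U7 → P5 → T2 → 00: 15+14+17+9+8+10 = 73
00 → J9 → G3 → U7 → T2 → P5 → 00: 15+14+17+4+8+16 = 74
00 → J9 → G3 → T2 → P5 → U7 → 00: 15+14+13+8+9+7 = 66
00 → J9 → G3 → T2 → U7 → P5 → 00: 15+14+13+4+9+16 = 71
00 → J9 → U7 → P5 → G3 → T2 → 00: 15+22+9+21+13+10 = 90
00 → J9 → U7 → P5 → T2 → G3 → 00: 15+22+9+8+13+23 = 90
… (46 more)
The minimum is 66.
One optimal route: 00 → J9 → G3 → T2 → P5 → U7 → 00 (or its reverse).

66 km — the shortest possible round trip.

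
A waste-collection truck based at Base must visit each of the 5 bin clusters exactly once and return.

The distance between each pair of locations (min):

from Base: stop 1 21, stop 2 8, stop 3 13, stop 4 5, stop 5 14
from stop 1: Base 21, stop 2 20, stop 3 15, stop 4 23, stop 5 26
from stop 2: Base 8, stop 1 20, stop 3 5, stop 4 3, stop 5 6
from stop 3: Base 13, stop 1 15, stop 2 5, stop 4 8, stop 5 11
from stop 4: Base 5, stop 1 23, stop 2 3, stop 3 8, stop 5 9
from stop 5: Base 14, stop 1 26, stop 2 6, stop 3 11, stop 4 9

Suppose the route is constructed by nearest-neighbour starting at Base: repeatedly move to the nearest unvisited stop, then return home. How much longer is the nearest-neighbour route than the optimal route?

The nearest-neighbour route is 10 min longer than optimal.

From Base: stop 4=5, stop 2=8, stop 3=13, stop 5=14, stop 1=21 → choose stop 4 (5).
From stop 4: stop 2=3, stop 3=8, stop 5=9, stop 1=23 → choose stop 2 (3).
From stop 2: stop 3=5, stop 5=6, stop 1=20 → choose stop 3 (5).
From stop 3: stop 5=11, stop 1=15 → choose stop 5 (11).
From stop 5: stop 1=26 → choose stop 1 (26).
NN route Base → stop 4 → stop 2 → stop 3 → stop 5 → stop 1 → Base costs 71.
Optimal: Base → stop 1 → stop 3 → stop 2 → stop 5 → stop 4 → Base costs 61 (by enumerating all 60 distinct tours).
Excess = 71 − 61 = 10.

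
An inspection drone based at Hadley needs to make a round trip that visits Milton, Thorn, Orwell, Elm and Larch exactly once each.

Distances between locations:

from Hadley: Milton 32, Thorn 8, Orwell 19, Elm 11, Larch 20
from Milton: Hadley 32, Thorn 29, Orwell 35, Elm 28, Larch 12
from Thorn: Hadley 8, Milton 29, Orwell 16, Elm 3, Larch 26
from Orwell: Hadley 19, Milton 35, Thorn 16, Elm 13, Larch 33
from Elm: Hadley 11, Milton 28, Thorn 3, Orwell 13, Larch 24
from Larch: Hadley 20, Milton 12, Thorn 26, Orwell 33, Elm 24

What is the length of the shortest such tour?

Hadley → Milton → Thorn → Orwell → Elm → Larch → Hadley: 32+29+16+13+24+20 = 134
Hadley → Milton → Thorn → Orwell → Larch → Elm → Hadley: 32+29+16+33+24+11 = 145
Hadley → Milton → Thorn → Elm → Orwell → Larch → Hadley: 32+29+3+13+33+20 = 130
Hadley → Milton → Thorn → Elm → Larch → Orwell → Hadley: 32+29+3+24+33+19 = 140
Hadley → Milton → Thorn → Larch → Orwell → Elm → Hadley: 32+29+26+33+13+11 = 144
Hadley → Milton → Thorn → Larch → Elm → Orwell → Hadley: 32+29+26+24+13+19 = 143
Hadley → Milton → Orwell → Thorn → Elm → Larch → Hadley: 32+35+16+3+24+20 = 130
Hadley → Milton → Orwell → Thorn → Larch → Elm → Hadley: 32+35+16+26+24+11 = 144
Hadley → Milton → Orwell → Elm → Thorn → Larch → Hadley: 32+35+13+3+26+20 = 129
Hadley → Milton → Orwell → Elm → Larch → Thorn → Hadley: 32+35+13+24+26+8 = 138
Hadley → Milton → Orwell → Larch → Thorn → Elm → Hadley: 32+35+33+26+3+11 = 140
Hadley → Milton → Orwell → Larch → Elm → Thorn → Hadley: 32+35+33+24+3+8 = 135
Hadley → Milton → Elm → Thorn → Orwell → Larch → Hadley: 32+28+3+16+33+20 = 132
Hadley → Milton → Elm → Thorn → Larch → Orwell → Hadley: 32+28+3+26+33+19 = 141
… (46 more)
Hadley → Thorn → Elm → Orwell → Milton → Larch → Hadley: 8+3+13+35+12+20 = 91  ← best
The minimum is 91.
One optimal route: Hadley → Thorn → Elm → Orwell → Milton → Larch → Hadley (or its reverse).

91 — the shortest possible round trip.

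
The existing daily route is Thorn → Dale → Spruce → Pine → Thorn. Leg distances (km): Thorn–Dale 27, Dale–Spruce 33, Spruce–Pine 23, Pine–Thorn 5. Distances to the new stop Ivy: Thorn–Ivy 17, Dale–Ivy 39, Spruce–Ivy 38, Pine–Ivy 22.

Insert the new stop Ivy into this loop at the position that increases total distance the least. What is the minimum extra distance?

Insertion cost between consecutive stops i–j is d(i,Ivy) + d(Ivy,j) − d(i,j):
  between Thorn and Dale: 17 + 39 − 27 = 29
  between Dale and Spruce: 39 + 38 − 33 = 44
  between Spruce and Pine: 38 + 22 − 23 = 37
  between Pine and Thorn: 22 + 17 − 5 = 34
Cheapest insertion is between Thorn and Dale, adding 29.
New total = 88 + 29 = 117.

+29 km — insert Ivy between Thorn and Dale.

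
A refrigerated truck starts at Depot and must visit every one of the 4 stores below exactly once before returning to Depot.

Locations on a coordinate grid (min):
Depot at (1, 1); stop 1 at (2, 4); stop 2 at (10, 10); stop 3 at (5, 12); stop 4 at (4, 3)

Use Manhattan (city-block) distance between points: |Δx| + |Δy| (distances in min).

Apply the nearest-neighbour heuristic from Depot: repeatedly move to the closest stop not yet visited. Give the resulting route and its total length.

Depot → [stop 1:4 / stop 4:5 / stop 3:15 / stop 2:18] → stop 1 (4)
stop 1 → [stop 4:3 / stop 3:11 / stop 2:14] → stop 4 (3)
stop 4 → [stop 3:10 / stop 2:13] → stop 3 (10)
stop 3 → [stop 2:7] → stop 2 (7)
Return stop 2→Depot: 18.
Total = 4 + 3 + 10 + 7 + 18 = 42.

Total distance 42 min via the nearest-neighbour route Depot → stop 1 → stop 4 → stop 3 → stop 2 → Depot.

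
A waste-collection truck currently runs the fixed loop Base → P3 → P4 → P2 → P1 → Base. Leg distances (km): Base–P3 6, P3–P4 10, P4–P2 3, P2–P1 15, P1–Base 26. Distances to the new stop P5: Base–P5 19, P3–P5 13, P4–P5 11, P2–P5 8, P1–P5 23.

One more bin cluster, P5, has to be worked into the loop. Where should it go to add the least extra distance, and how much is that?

Minimum extra distance: 14 km, inserting P5 between P3 and P4.

Insertion cost between consecutive stops i–j is d(i,P5) + d(P5,j) − d(i,j):
  between Base and P3: 19 + 13 − 6 = 26
  between P3 and P4: 13 + 11 − 10 = 14
  between P4 and P2: 11 + 8 − 3 = 16
  between P2 and P1: 8 + 23 − 15 = 16
  between P1 and Base: 23 + 19 − 26 = 16
Cheapest insertion is between P3 and P4, adding 14.
New total = 60 + 14 = 74.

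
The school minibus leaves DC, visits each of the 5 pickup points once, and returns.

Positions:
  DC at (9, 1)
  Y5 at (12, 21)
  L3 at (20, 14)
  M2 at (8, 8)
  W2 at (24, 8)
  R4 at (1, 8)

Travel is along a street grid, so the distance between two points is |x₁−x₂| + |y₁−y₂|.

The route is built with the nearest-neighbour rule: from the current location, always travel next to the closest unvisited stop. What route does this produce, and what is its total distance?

At DC the remaining stops are M2 8, R4 15, W2 22, Y5 23, L3 24; go to M2.
At M2 the remaining stops are R4 7, W2 16, Y5 17, L3 18; go to R4.
At R4 the remaining stops are W2 23, Y5 24, L3 25; go to W2.
At W2 the remaining stops are L3 10, Y5 25; go to L3.
At L3 the remaining stops are Y5 15; go to Y5.
Return Y5→DC: 23.
Total = 8 + 7 + 23 + 10 + 15 + 23 = 86.

Total distance 86 via the nearest-neighbour route DC → M2 → R4 → W2 → L3 → Y5 → DC.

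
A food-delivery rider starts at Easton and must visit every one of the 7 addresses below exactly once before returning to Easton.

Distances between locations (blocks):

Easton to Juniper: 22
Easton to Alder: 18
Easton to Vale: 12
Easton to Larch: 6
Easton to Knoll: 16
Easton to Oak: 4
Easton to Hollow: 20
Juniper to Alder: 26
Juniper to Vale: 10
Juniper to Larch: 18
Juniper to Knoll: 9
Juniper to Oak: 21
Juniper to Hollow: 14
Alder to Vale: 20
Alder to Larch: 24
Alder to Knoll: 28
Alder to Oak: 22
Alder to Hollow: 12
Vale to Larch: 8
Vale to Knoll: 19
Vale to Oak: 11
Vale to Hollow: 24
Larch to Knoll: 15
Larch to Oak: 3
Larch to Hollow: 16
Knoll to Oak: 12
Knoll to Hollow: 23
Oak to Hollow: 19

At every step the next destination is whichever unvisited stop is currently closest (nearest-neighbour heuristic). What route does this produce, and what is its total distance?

From Easton: distances to unvisited — Oak=4, Larch=6, Vale=12, Knoll=16, Alder=18, Hollow=20, Juniper=22. Nearest is Oak (4).
From Oak: distances to unvisited — Larch=3, Vale=11, Knoll=12, Hollow=19, Juniper=21, Alder=22. Nearest is Larch (3).
From Larch: distances to unvisited — Vale=8, Knoll=15, Hollow=16, Juniper=18, Alder=24. Nearest is Vale (8).
From Vale: distances to unvisited — Juniper=10, Knoll=19, Alder=20, Hollow=24. Nearest is Juniper (10).
From Juniper: distances to unvisited — Knoll=9, Hollow=14, Alder=26. Nearest is Knoll (9).
From Knoll: distances to unvisited — Hollow=23, Alder=28. Nearest is Hollow (23).
From Hollow: distances to unvisited — Alder=12. Nearest is Alder (12).
Return Alder→Easton: 18.
Total = 4 + 3 + 8 + 10 + 9 + 23 + 12 + 18 = 87.

87 blocks along Easton → Oak → Larch → Vale → Juniper → Knoll → Hollow → Alder → Easton.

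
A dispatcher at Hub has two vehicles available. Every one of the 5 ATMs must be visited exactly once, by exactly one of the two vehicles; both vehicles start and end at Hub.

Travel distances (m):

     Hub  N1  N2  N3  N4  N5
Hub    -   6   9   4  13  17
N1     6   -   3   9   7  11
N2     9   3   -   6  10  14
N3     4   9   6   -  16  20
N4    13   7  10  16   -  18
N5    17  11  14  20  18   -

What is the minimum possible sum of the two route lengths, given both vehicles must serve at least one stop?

There are 2^4 − 1 = 15 ways to divide the 5 stops into two non-empty groups. For each, the best each vehicle can do is its own shortest tour through its group:
  {N1} + {N2, N3, N4, N5}: 12 + 55 = 67
  {N2} + {N1, N3, N4, N5}: 18 + 55 = 73
  {N1, N2} + {N3, N4, N5}: 18 + 55 = 73
  {N3} + {N1, N2, N4, N5}: 8 + 54 = 62
  {N1, N3} + {N2, N4, N5}: 19 + 54 = 73
  {N2, N3} + {N1, N4, N5}: 19 + 48 = 67
  … (15 splits in total)
Best: vehicle 1 Hub → N3 → Hub = 8; vehicle 2 Hub → N1 → N2 → N4 → N5 → Hub = 54; combined 62.

62 m — the smallest possible combined total.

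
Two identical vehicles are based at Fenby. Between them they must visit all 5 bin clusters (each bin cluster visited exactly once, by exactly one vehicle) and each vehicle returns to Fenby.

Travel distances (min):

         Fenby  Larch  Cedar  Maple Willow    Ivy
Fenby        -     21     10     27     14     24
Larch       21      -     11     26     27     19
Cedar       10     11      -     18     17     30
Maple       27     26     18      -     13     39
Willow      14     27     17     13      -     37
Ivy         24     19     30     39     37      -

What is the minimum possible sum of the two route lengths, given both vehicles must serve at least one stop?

Try each way of splitting the stops between the two vehicles (each non-empty) and, for each split, find the best tour for each vehicle:
  {Larch} + {Cedar, Maple, Willow, Ivy}: 42 + 99 = 141
  {Cedar} + {Larch, Maple, Willow, Ivy}: 20 + 96 = 116
  {Larch, Cedar} + {Maple, Willow, Ivy}: 42 + 90 = 132
  {Maple} + {Larch, Cedar, Willow, Ivy}: 54 + 85 = 139
  {Larch, Maple} + {Cedar, Willow, Ivy}: 74 + 85 = 159
  {Cedar, Maple} + {Larch, Willow, Ivy}: 55 + 84 = 139
  … (15 splits in total)
Best: vehicle 1 Fenby → Cedar → Fenby = 20; vehicle 2 Fenby → Willow → Maple → Larch → Ivy → Fenby = 96; combined 116.

Minimum combined distance: 116 min.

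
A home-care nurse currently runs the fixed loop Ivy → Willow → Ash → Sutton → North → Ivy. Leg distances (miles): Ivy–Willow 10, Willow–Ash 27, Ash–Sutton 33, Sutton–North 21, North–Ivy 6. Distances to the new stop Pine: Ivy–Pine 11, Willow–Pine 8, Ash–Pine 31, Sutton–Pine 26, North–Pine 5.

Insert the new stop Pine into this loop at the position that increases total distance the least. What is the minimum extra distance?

Minimum extra distance: 9 miles, inserting Pine between Ivy and Willow.

Insertion cost between consecutive stops i–j is d(i,Pine) + d(Pine,j) − d(i,j):
  between Ivy and Willow: 11 + 8 − 10 = 9
  between Willow and Ash: 8 + 31 − 27 = 12
  between Ash and Sutton: 31 + 26 − 33 = 24
  between Sutton and North: 26 + 5 − 21 = 10
  between North and Ivy: 5 + 11 − 6 = 10
Cheapest insertion is between Ivy and Willow, adding 9.
New total = 97 + 9 = 106.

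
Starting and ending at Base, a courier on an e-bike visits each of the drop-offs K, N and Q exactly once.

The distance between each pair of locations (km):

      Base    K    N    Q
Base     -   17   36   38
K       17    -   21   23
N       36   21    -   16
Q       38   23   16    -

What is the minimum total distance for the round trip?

Base - K - N - Q - Base: 17+21+16+38 = 92
Base - K - Q - N - Base: 17+23+16+36 = 92
Base - N - K - Q - Base: 36+21+23+38 = 118
The minimum is 92.
One optimal route: Base → K → N → Q → Base (or its reverse).

92 km — the shortest possible round trip.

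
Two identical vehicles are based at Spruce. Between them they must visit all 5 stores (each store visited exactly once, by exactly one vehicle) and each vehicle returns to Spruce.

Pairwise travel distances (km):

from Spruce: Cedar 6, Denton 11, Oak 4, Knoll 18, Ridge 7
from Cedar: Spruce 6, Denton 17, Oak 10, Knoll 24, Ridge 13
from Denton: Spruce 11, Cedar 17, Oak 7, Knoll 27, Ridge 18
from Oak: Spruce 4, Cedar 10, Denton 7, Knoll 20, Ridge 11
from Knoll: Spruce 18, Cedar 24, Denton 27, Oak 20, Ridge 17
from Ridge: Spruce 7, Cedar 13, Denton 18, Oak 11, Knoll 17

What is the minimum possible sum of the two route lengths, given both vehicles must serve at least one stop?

Try each way of splitting the stops between the two vehicles (each non-empty) and, for each split, find the best tour for each vehicle:
  {Cedar} + {Denton, Oak, Knoll, Ridge}: 12 + 62 = 74
  {Denton} + {Cedar, Oak, Knoll, Ridge}: 22 + 60 = 82
  {Cedar, Denton} + {Oak, Knoll, Ridge}: 34 + 48 = 82
  {Oak} + {Cedar, Denton, Knoll, Ridge}: 8 + 74 = 82
  {Cedar, Oak} + {Denton, Knoll, Ridge}: 20 + 62 = 82
  {Denton, Oak} + {Cedar, Knoll, Ridge}: 22 + 54 = 76
  … (15 splits in total)
Best: vehicle 1 Spruce → Cedar → Spruce = 12; vehicle 2 Spruce → Denton → Oak → Knoll → Ridge → Spruce = 62; combined 74.

74 km — the smallest possible combined total.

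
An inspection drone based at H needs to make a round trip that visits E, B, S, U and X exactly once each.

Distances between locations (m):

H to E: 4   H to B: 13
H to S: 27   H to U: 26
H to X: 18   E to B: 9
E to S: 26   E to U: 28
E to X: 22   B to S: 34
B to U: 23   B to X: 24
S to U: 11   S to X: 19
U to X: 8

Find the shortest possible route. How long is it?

Minimum total distance: 83 m.

With 5 stops there are 5!/2 = 60 distinct round trips (a route and its reverse cost the same).
H - E - B - S - U - X - H: 4+9+34+11+8+18 = 84
H - E - B - S - X - U - H: 4+9+34+19+8+26 = 100
H - E - B - U - S - X - H: 4+9+23+11+19+18 = 84
H - E - B - U - X - S - H: 4+9+23+8+19+27 = 90
H - E - B - X - S - U - H: 4+9+24+19+11+26 = 93
H - E - B - X - U - S - H: 4+9+24+8+11+27 = 83
H - E - S - B - U - X - H: 4+26+34+23+8+18 = 113
H - E - S - B - X - U - H: 4+26+34+24+8+26 = 122
H - E - S - U - B - X - H: 4+26+11+23+24+18 = 106
H - E - S - U - X - B - H: 4+26+11+8+24+13 = 86
H - E - S - X - B - U - H: 4+26+19+24+23+26 = 122
H - E - S - X - U - B - H: 4+26+19+8+23+13 = 93
H - E - U - B - S - X - H: 4+28+23+34+19+18 = 126
H - E - U - B - X - S - H: 4+28+23+24+19+27 = 125
… (46 more)
The minimum is 83.
One optimal route: H → E → B → X → U → S → H (or its reverse).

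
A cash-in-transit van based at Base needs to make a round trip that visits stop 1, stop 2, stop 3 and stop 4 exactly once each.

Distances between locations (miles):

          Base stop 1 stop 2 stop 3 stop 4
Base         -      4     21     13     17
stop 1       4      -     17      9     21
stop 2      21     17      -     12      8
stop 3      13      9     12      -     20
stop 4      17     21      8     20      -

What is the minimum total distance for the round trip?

There are 12 distinct closed tours to check (reversals are equivalent).
Base→stop 1→stop 2→stop 3→stop 4→Base: 4+17+12+20+17 = 70
Base→stop 1→stop 2→stop 4→stop 3→Base: 4+17+8+20+13 = 62
Base→stop 1→stop 3→stop 2→stop 4→Base: 4+9+12+8+17 = 50
Base→stop 1→stop 3→stop 4→stop 2→Base: 4+9+20+8+21 = 62
Base→stop 1→stop 4→stop 2→stop 3→Base: 4+21+8+12+13 = 58
Base→stop 1→stop 4→stop 3→stop 2→Base: 4+21+20+12+21 = 78
Base→stop 2→stop 1→stop 3→stop 4→Base: 21+17+9+20+17 = 84
Base→stop 2→stop 1→stop 4→stop 3→Base: 21+17+21+20+13 = 92
Base→stop 2→stop 3→stop 1→stop 4→Base: 21+12+9+21+17 = 80
Base→stop 2→stop 4→stop 1→stop 3→Base: 21+8+21+9+13 = 72
Base→stop 3→stop 1→stop 2→stop 4→Base: 13+9+17+8+17 = 64
Base→stop 3→stop 2→stop 1→stop 4→Base: 13+12+17+21+17 = 80
The minimum is 50.
One optimal route: Base → stop 1 → stop 3 → stop 2 → stop 4 → Base (or its reverse).

Minimum total distance: 50 miles.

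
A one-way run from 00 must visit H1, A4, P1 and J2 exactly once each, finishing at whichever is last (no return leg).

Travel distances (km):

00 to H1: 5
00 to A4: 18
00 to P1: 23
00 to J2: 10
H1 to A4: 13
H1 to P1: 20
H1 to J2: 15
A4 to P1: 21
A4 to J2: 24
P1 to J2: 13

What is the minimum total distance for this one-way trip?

There are 4! = 24 possible orderings.
00 - H1 - A4 - P1 - J2: 5+13+21+13 = 52
00 - H1 - A4 - J2 - P1: 5+13+24+13 = 55
00 - H1 - P1 - A4 - J2: 5+20+21+24 = 70
00 - H1 - P1 - J2 - A4: 5+20+13+24 = 62
00 - H1 - J2 - A4 - P1: 5+15+24+21 = 65
00 - H1 - J2 - P1 - A4: 5+15+13+21 = 54
00 - A4 - H1 - P1 - J2: 18+13+20+13 = 64
00 - A4 - H1 - J2 - P1: 18+13+15+13 = 59
00 - A4 - P1 - H1 - J2: 18+21+20+15 = 74
00 - A4 - P1 - J2 - H1: 18+21+13+15 = 67
00 - A4 - J2 - H1 - P1: 18+24+15+20 = 77
00 - A4 - J2 - P1 - H1: 18+24+13+20 = 75
00 - P1 - H1 - A4 - J2: 23+20+13+24 = 80
00 - P1 - H1 - J2 - A4: 23+20+15+24 = 82
… (10 more)
The minimum is 52.
One shortest path: 00 → H1 → A4 → P1 → J2.

52 km — the minimum one-way total.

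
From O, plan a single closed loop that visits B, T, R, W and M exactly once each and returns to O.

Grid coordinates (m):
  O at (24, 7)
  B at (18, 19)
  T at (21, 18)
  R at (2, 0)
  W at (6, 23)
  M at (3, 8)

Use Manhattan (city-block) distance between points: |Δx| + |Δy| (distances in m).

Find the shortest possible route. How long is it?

O→B→T→R→W→M→O: 18+4+37+27+18+22 = 126
O→B→T→R→M→W→O: 18+4+37+9+18+34 = 120
O→B→T→W→R→M→O: 18+4+20+27+9+22 = 100
O→B→T→W→M→R→O: 18+4+20+18+9+29 = 98
O→B→T→M→R→W→O: 18+4+28+9+27+34 = 120
O→B→T→M→W→R→O: 18+4+28+18+27+29 = 124
O→B→R→T→W→M→O: 18+35+37+20+18+22 = 150
O→B→R→T→M→W→O: 18+35+37+28+18+34 = 170
O→B→R→W→T→M→O: 18+35+27+20+28+22 = 150
O→B→R→W→M→T→O: 18+35+27+18+28+14 = 140
O→B→R→M→T→W→O: 18+35+9+28+20+34 = 144
O→B→R→M→W→T→O: 18+35+9+18+20+14 = 114
O→B→W→T→R→M→O: 18+16+20+37+9+22 = 122
O→B→W→T→M→R→O: 18+16+20+28+9+29 = 120
… (46 more)
O→T→B→W→M→R→O: 14+4+16+18+9+29 = 90  ← best
The minimum is 90.
One optimal route: O → T → B → W → M → R → O (or its reverse).

Minimum total distance: 90 m.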